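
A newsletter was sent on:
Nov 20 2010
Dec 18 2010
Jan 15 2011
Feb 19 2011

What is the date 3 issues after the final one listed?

May 21 2011

Gaps: 28, 28, 35 days — a mix of 28 and 35. Every date is a Saturday.
Each is the 3rd Saturday of its month.
3rd Saturday of March 2011: Mar 19 2011.
3rd Saturday of April 2011: Apr 16 2011.
May 2011 — 3rd Saturday is May 21 2011.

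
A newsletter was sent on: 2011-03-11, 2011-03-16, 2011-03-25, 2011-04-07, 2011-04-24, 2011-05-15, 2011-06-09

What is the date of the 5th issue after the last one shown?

2011-12-11

Intervals are 5, 9, 13, 17, 21, 25 days — an arithmetic progression with common difference 4.
Next gap: 29 days. 2011-06-09 + 29 days = 2011-07-08.
Next gap: 33 days. 2011-07-08 + 33 days = 2011-08-10.
Next gap: 37 days. 2011-08-10 + 37 days = 2011-09-16.
Next gap: 41 days. 2011-09-16 + 41 days = 2011-10-27.
Next gap: 45 days. 2011-10-27 + 45 days = 2011-12-11.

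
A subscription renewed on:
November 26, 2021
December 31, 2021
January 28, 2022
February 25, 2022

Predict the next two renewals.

March 25, 2022; April 29, 2022

These are Fridays with 35, 28, 28-day gaps.
Each is the final Friday of its month — December 31, 2021 is past the 28th, so '4th Friday' doesn't fit.
March 2022 ends with Friday March 25, 2022.
April 2022 ends with Friday April 29, 2022.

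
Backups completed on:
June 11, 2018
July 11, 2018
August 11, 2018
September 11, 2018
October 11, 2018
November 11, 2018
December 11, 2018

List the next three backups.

The day-of-month is always 11 (30, 31, 31, 30, 31, 30 days between events).
So this recurs on the 11th of each month.
Next: January 2019 → January 11, 2019.
Next: February 2019 → February 11, 2019.
Next: March 2019 → March 11, 2019.

January 11, 2019; February 11, 2019; March 11, 2019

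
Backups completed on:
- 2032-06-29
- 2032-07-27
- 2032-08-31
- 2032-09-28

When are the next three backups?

These are Tuesdays with 28, 35, 28-day gaps.
Each is the final Tuesday of its month — 2032-06-29 is past the 28th, so '4th Tuesday' doesn't fit.
October 2032 ends with Tuesday 2032-10-26.
November 2032 ends with Tuesday 2032-11-30.
Last Tuesday of December 2032: 2032-12-28.

2032-10-26, 2032-11-30, 2032-12-28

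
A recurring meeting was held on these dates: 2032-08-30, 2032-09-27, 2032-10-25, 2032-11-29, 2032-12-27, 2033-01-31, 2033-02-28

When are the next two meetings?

2033-03-28, 2033-04-25

All Mondays; the gaps (28, 28, 35, 28, 35, 28) vary with month length.
This is the last Monday of each month.
March 2033 ends with Monday 2033-03-28.
Last Monday of April 2033: 2033-04-25.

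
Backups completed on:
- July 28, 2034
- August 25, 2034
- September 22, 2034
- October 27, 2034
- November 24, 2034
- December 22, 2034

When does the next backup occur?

Gaps: 28, 28, 35, 28, 28 days — a mix of 28 and 35. Every date is a Friday.
Each is the 4th Friday of its month.
4th Friday of January 2035: January 26, 2035.

January 26, 2035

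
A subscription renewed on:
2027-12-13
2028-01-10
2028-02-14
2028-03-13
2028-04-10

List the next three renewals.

2028-05-08, 2028-06-12, 2028-07-10

These are Mondays at 28- or 35-day spacing (28, 35, 28, 28).
The pattern: 2nd Monday of the month.
2nd Monday of May 2028: 2028-05-08.
2nd Monday of June 2028: 2028-06-12.
July 2028 — 2nd Monday is 2028-07-10.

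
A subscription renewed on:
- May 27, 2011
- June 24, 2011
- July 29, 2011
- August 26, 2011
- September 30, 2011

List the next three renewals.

October 28, 2011; November 25, 2011; December 30, 2011

All Fridays; the gaps (28, 35, 28, 35) vary with month length.
This is the last Friday of each month.
Last Friday of October 2011: October 28, 2011.
Last Friday of November 2011: November 25, 2011.
December 2011 ends with Friday December 30, 2011.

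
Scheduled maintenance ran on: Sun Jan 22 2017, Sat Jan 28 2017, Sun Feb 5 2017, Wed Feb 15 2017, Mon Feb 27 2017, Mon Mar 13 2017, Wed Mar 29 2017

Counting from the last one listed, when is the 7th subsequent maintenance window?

Intervals are 6, 8, 10, 12, 14, 16 days — an arithmetic progression with common difference 2.
Next gap: 18 days. Wed Mar 29 2017 + 18 days = Sun Apr 16 2017.
Next gap: 20 days. Sun Apr 16 2017 + 20 days = Sat May 6 2017.
Next gap: 22 days. Sat May 6 2017 + 22 days = Sun May 28 2017.
Next gap: 24 days. Sun May 28 2017 + 24 days = Wed Jun 21 2017.
Next gap: 26 days. Wed Jun 21 2017 + 26 days = Mon Jul 17 2017.
Next gap: 28 days. Mon Jul 17 2017 + 28 days = Mon Aug 14 2017.
Next gap: 30 days. Mon Aug 14 2017 + 30 days = Wed Sep 13 2017.

Wed Sep 13 2017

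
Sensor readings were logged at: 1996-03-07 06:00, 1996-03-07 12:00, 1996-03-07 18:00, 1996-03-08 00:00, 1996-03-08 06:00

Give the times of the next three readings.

The interval is a steady 6 hours (6, 6, 6, 6).
1996-03-08 06:00 + 6 h = 1996-03-08 12:00.
1996-03-08 12:00 + 6 h = 1996-03-08 18:00.
1996-03-08 18:00 + 6 h = 1996-03-09 00:00.

1996-03-08 12:00, 1996-03-08 18:00, 1996-03-09 00:00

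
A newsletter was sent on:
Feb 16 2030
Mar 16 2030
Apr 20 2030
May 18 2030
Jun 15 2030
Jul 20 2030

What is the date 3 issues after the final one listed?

These are Saturdays at 28- or 35-day spacing (28, 35, 28, 28, 35).
The pattern: 3rd Saturday of the month.
3rd Saturday of August 2030: Aug 17 2030.
3rd Saturday of September 2030: Sep 21 2030.
3rd Saturday of October 2030: Oct 19 2030.

Oct 19 2030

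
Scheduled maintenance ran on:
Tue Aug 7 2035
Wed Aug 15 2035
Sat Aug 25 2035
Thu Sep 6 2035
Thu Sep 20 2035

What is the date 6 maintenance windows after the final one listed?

The spacing grows by 2 each time: 8, 10, 12, 14 days.
Next gap: 16 days. Thu Sep 20 2035 + 16 days = Sat Oct 6 2035.
Next gap: 18 days. Sat Oct 6 2035 + 18 days = Wed Oct 24 2035.
Next gap: 20 days. Wed Oct 24 2035 + 20 days = Tue Nov 13 2035.
Next gap: 22 days. Tue Nov 13 2035 + 22 days = Wed Dec 5 2035.
Next gap: 24 days. Wed Dec 5 2035 + 24 days = Sat Dec 29 2035.
Next gap: 26 days. Sat Dec 29 2035 + 26 days = Thu Jan 24 2036.

Thu Jan 24 2036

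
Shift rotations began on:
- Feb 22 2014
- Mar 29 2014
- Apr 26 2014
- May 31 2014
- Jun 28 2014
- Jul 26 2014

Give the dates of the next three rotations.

Aug 30 2014, Sep 27 2014, Oct 25 2014

All Saturdays; the gaps (35, 28, 35, 28, 28) vary with month length.
This is the last Saturday of each month.
Last Saturday of August 2014: Aug 30 2014.
Last Saturday of September 2014: Sep 27 2014.
Last Saturday of October 2014: Oct 25 2014.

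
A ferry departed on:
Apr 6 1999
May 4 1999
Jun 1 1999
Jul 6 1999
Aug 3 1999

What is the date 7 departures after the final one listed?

All dates are Tuesdays, 28, 28, 35, 28 days apart.
Specifically, the 1st Tuesday of each month.
September 1999 — 1st Tuesday is Sep 7 1999.
October 1999 — 1st Tuesday is Oct 5 1999.
November 1999 — 1st Tuesday is Nov 2 1999.
1st Tuesday of December 1999: Dec 7 1999.
January 2000 — 1st Tuesday is Jan 4 2000.
1st Tuesday of February 2000: Feb 1 2000.
1st Tuesday of March 2000: Mar 7 2000.

Mar 7 2000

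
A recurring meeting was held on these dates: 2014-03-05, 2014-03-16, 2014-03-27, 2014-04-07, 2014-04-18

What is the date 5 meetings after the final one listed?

2014-06-12

Gaps between consecutive events: 11, 11, 11, 11 days — a constant 11-day interval.
2014-04-18 + 11 days = 2014-04-29.
2014-04-29 + 11 days = 2014-05-10.
2014-05-10 + 11 days = 2014-05-21.
2014-05-21 + 11 days = 2014-06-01.
2014-06-01 + 11 days = 2014-06-12.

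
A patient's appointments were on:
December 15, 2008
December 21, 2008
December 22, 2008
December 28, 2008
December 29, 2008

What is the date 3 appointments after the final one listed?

Gaps: 6, 1, 6, 1 days — not constant, but cyclic with period 2.
The events fall on every Monday and Sunday.
Next Sunday: January 4, 2009.
Next Monday: January 5, 2009.
Next Sunday: January 11, 2009.

January 11, 2009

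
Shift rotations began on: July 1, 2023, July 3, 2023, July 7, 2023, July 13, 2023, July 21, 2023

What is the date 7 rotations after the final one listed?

November 10, 2023

Intervals are 2, 4, 6, 8 days — an arithmetic progression with common difference 2.
Next gap: 10 days. July 21, 2023 + 10 days = July 31, 2023.
Next gap: 12 days. July 31, 2023 + 12 days = August 12, 2023.
Next gap: 14 days. August 12, 2023 + 14 days = August 26, 2023.
Next gap: 16 days. August 26, 2023 + 16 days = September 11, 2023.
Next gap: 18 days. September 11, 2023 + 18 days = September 29, 2023.
Next gap: 20 days. September 29, 2023 + 20 days = October 19, 2023.
Next gap: 22 days. October 19, 2023 + 22 days = November 10, 2023.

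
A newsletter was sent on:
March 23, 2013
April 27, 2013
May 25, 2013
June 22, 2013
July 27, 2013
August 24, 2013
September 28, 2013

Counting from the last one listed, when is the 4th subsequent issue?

January 25, 2014

Gaps: 35, 28, 28, 35, 28, 35 days — a mix of 28 and 35. Every date is a Saturday.
Each is the 4th Saturday of its month.
4th Saturday of October 2013: October 26, 2013.
November 2013 — 4th Saturday is November 23, 2013.
December 2013 — 4th Saturday is December 28, 2013.
4th Saturday of January 2014: January 25, 2014.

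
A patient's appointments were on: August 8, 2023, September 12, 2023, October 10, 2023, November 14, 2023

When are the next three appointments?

December 12, 2023; January 9, 2024; February 13, 2024

All dates are Tuesdays, 35, 28, 35 days apart.
Specifically, the 2nd Tuesday of each month.
December 2023 — 2nd Tuesday is December 12, 2023.
2nd Tuesday of January 2024: January 9, 2024.
2nd Tuesday of February 2024: February 13, 2024.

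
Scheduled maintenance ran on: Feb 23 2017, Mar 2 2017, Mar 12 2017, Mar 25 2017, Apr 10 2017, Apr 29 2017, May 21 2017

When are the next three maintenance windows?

Gaps: 7, 10, 13, 16, 19, 22 days — each gap is 3 larger than the previous one.
Next gap: 25 days. May 21 2017 + 25 days = Jun 15 2017.
Next gap: 28 days. Jun 15 2017 + 28 days = Jul 13 2017.
Next gap: 31 days. Jul 13 2017 + 31 days = Aug 13 2017.

Jun 15 2017, Jul 13 2017, Aug 13 2017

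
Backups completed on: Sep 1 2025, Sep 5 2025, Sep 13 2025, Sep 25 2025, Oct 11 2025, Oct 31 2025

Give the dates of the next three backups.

Nov 24 2025, Dec 22 2025, Jan 23 2026

Intervals are 4, 8, 12, 16, 20 days — an arithmetic progression with common difference 4.
Next gap: 24 days. Oct 31 2025 + 24 days = Nov 24 2025.
Next gap: 28 days. Nov 24 2025 + 28 days = Dec 22 2025.
Next gap: 32 days. Dec 22 2025 + 32 days = Jan 23 2026.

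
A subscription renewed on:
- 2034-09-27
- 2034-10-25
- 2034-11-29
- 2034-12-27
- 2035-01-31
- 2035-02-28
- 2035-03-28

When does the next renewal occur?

2035-04-25

These are Wednesdays with 28, 35, 28, 35, 28, 28-day gaps.
Each is the final Wednesday of its month — 2034-11-29 is past the 28th, so '4th Wednesday' doesn't fit.
Last Wednesday of April 2035: 2035-04-25.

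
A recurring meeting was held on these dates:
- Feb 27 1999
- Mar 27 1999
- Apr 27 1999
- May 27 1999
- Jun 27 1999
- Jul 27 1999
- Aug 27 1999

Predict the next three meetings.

Each date is the 27th; the gaps (28, 31, 30, 31, 30, 31) track the month lengths.
The rule is the 27th of each month.
Next: September 1999 → Sep 27 1999.
Next: October 1999 → Oct 27 1999.
Next: November 1999 → Nov 27 1999.

Sep 27 1999, Oct 27 1999, Nov 27 1999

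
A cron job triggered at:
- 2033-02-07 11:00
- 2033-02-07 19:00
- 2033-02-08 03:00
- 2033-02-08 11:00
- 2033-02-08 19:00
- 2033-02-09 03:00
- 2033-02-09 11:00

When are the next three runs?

2033-02-09 19:00, 2033-02-10 03:00, 2033-02-10 11:00

Spacing: 8, 8, 8, 8, 8, 8 h — constant 8 h.
2033-02-09 11:00 + 8 h = 2033-02-09 19:00.
2033-02-09 19:00 + 8 h = 2033-02-10 03:00.
2033-02-10 03:00 + 8 h = 2033-02-10 11:00.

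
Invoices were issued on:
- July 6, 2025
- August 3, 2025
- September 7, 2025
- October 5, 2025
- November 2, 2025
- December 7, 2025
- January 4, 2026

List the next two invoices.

These are Sundays at 28- or 35-day spacing (28, 35, 28, 28, 35, 28).
The pattern: 1st Sunday of the month.
1st Sunday of February 2026: February 1, 2026.
March 2026 — 1st Sunday is March 1, 2026.

February 1, 2026; March 1, 2026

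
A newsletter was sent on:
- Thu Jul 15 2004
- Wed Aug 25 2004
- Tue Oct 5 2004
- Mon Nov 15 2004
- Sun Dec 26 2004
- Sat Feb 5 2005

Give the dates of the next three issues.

Every event comes 41 days after the last (41, 41, 41, 41, 41).
Sat Feb 5 2005 + 41 days = Fri Mar 18 2005.
Fri Mar 18 2005 + 41 days = Thu Apr 28 2005.
Thu Apr 28 2005 + 41 days = Wed Jun 8 2005.

Fri Mar 18 2005, Thu Apr 28 2005, Wed Jun 8 2005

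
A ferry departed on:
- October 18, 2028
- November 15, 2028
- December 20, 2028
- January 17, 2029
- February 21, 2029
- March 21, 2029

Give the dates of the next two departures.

April 18, 2029; May 16, 2029

These are Wednesdays at 28- or 35-day spacing (28, 35, 28, 35, 28).
The pattern: 3rd Wednesday of the month.
3rd Wednesday of April 2029: April 18, 2029.
May 2029 — 3rd Wednesday is May 16, 2029.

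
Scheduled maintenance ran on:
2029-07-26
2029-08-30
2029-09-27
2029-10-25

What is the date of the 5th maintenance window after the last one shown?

2030-03-28

These are Thursdays with 35, 28, 28-day gaps.
Each is the final Thursday of its month — 2029-08-30 is past the 28th, so '4th Thursday' doesn't fit.
November 2029 ends with Thursday 2029-11-29.
December 2029 ends with Thursday 2029-12-27.
January 2030 ends with Thursday 2030-01-31.
February 2030 ends with Thursday 2030-02-28.
Last Thursday of March 2030: 2030-03-28.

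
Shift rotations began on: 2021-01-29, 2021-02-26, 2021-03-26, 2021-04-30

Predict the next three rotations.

2021-05-28, 2021-06-25, 2021-07-30

All Fridays; the gaps (28, 28, 35) vary with month length.
This is the last Friday of each month.
Last Friday of May 2021: 2021-05-28.
June 2021 ends with Friday 2021-06-25.
July 2021 ends with Friday 2021-07-30.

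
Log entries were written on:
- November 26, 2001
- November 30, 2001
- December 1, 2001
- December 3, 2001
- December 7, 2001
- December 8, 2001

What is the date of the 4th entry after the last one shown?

December 17, 2001

Gaps: 4, 1, 2, 4, 1 days — not constant, but cyclic with period 3.
The events fall on every Monday, Friday and Saturday.
Next Monday: December 10, 2001.
The following Friday is December 14, 2001.
Next Saturday: December 15, 2001.
The following Monday is December 17, 2001.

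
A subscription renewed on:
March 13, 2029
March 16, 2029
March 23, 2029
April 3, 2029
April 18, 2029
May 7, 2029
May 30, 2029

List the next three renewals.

Gaps: 3, 7, 11, 15, 19, 23 days — each gap is 4 larger than the previous one.
Next gap: 27 days. May 30, 2029 + 27 days = June 26, 2029.
Next gap: 31 days. June 26, 2029 + 31 days = July 27, 2029.
Next gap: 35 days. July 27, 2029 + 35 days = August 31, 2029.

June 26, 2029; July 27, 2029; August 31, 2029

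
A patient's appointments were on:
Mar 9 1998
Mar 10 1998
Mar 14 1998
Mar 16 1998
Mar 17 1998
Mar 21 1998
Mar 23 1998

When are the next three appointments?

Mar 24 1998, Mar 28 1998, Mar 30 1998

Gaps: 1, 4, 2, 1, 4, 2 days — not constant, but cyclic with period 3.
The events fall on every Monday, Tuesday and Saturday.
The following Tuesday is Mar 24 1998.
The following Saturday is Mar 28 1998.
Next Monday: Mar 30 1998.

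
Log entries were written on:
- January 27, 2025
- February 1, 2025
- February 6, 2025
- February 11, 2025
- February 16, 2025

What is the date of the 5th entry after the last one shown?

March 13, 2025

Every event comes 5 days after the last (5, 5, 5, 5).
February 16, 2025 + 5 days = February 21, 2025.
February 21, 2025 + 5 days = February 26, 2025.
February 26, 2025 + 5 days = March 3, 2025.
March 3, 2025 + 5 days = March 8, 2025.
March 8, 2025 + 5 days = March 13, 2025.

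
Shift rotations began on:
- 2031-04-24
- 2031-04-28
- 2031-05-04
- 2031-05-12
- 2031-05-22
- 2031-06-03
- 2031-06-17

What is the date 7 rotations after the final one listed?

Gaps: 4, 6, 8, 10, 12, 14 days — each gap is 2 larger than the previous one.
Next gap: 16 days. 2031-06-17 + 16 days = 2031-07-03.
Next gap: 18 days. 2031-07-03 + 18 days = 2031-07-21.
Next gap: 20 days. 2031-07-21 + 20 days = 2031-08-10.
Next gap: 22 days. 2031-08-10 + 22 days = 2031-09-01.
Next gap: 24 days. 2031-09-01 + 24 days = 2031-09-25.
Next gap: 26 days. 2031-09-25 + 26 days = 2031-10-21.
Next gap: 28 days. 2031-10-21 + 28 days = 2031-11-18.

2031-11-18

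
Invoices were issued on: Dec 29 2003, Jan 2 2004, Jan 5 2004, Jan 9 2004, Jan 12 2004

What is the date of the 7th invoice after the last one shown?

Every event lands on a Monday or Friday (gaps cycle 4, 3, 4, 3).
So the schedule is: every Monday and Friday.
Next Friday: Jan 16 2004.
The following Monday is Jan 19 2004.
Next Friday: Jan 23 2004.
Next Monday: Jan 26 2004.
Next Friday: Jan 30 2004.
Next Monday: Feb 2 2004.
Next Friday: Feb 6 2004.

Feb 6 2004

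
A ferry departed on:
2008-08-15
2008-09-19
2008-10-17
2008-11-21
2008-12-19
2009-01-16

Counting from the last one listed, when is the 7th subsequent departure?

These are Fridays at 28- or 35-day spacing (35, 28, 35, 28, 28).
The pattern: 3rd Friday of the month.
February 2009 — 3rd Friday is 2009-02-20.
March 2009 — 3rd Friday is 2009-03-20.
April 2009 — 3rd Friday is 2009-04-17.
May 2009 — 3rd Friday is 2009-05-15.
3rd Friday of June 2009: 2009-06-19.
July 2009 — 3rd Friday is 2009-07-17.
3rd Friday of August 2009: 2009-08-21.

2009-08-21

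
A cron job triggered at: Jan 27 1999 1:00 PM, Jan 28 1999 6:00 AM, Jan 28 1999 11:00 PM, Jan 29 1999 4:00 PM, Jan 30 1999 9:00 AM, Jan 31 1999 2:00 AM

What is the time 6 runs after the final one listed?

Gaps: 17, 17, 17, 17, 17 hours — each event is 17 hours after the previous one.
Jan 31 1999 2:00 AM + 17 h = Jan 31 1999 7:00 PM.
Jan 31 1999 7:00 PM + 17 h = Feb 1 1999 12:00 PM.
Feb 1 1999 12:00 PM + 17 h = Feb 2 1999 5:00 AM.
Feb 2 1999 5:00 AM + 17 h = Feb 2 1999 10:00 PM.
Feb 2 1999 10:00 PM + 17 h = Feb 3 1999 3:00 PM.
Feb 3 1999 3:00 PM + 17 h = Feb 4 1999 8:00 AM.

Feb 4 1999 8:00 AM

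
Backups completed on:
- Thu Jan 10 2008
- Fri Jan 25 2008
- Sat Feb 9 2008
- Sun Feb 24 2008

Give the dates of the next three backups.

The spacing is 15, 15, 15 days — always 15 days.
Sun Feb 24 2008 + 15 days = Mon Mar 10 2008.
Mon Mar 10 2008 + 15 days = Tue Mar 25 2008.
Tue Mar 25 2008 + 15 days = Wed Apr 9 2008.

Mon Mar 10 2008, Tue Mar 25 2008, Wed Apr 9 2008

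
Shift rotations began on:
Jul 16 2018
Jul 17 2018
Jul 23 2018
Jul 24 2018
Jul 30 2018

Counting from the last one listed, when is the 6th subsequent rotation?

Aug 20 2018

Every event lands on a Monday or Tuesday (gaps cycle 1, 6, 1, 6).
So the schedule is: every Monday and Tuesday.
Next Tuesday: Jul 31 2018.
The following Monday is Aug 6 2018.
Next Tuesday: Aug 7 2018.
Next Monday: Aug 13 2018.
Next Tuesday: Aug 14 2018.
Next Monday: Aug 20 2018.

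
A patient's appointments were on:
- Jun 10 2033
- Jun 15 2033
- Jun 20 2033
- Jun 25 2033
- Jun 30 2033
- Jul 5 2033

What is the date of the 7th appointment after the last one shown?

Aug 9 2033

Gaps between consecutive events: 5, 5, 5, 5, 5 days — a constant 5-day interval.
Jul 5 2033 + 5 days = Jul 10 2033.
Jul 10 2033 + 5 days = Jul 15 2033.
Jul 15 2033 + 5 days = Jul 20 2033.
Jul 20 2033 + 5 days = Jul 25 2033.
Jul 25 2033 + 5 days = Jul 30 2033.
Jul 30 2033 + 5 days = Aug 4 2033.
Aug 4 2033 + 5 days = Aug 9 2033.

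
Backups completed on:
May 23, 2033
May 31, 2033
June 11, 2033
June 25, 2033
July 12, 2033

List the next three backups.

Gaps: 8, 11, 14, 17 days — each gap is 3 larger than the previous one.
Next gap: 20 days. July 12, 2033 + 20 days = August 1, 2033.
Next gap: 23 days. August 1, 2033 + 23 days = August 24, 2033.
Next gap: 26 days. August 24, 2033 + 26 days = September 19, 2033.

August 1, 2033; August 24, 2033; September 19, 2033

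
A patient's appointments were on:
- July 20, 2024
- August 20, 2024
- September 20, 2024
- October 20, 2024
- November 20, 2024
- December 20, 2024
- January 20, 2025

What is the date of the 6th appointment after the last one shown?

The day-of-month is always 20 (31, 31, 30, 31, 30, 31 days between events).
So this recurs on the 20th of each month.
February 2025: February 20, 2025.
Next: March 2025 → March 20, 2025.
Next: April 2025 → April 20, 2025.
May 2025: May 20, 2025.
Next: June 2025 → June 20, 2025.
July 2025: July 20, 2025.

July 20, 2025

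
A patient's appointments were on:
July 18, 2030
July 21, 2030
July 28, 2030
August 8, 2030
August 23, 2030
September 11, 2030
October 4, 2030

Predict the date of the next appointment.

October 31, 2030

Intervals are 3, 7, 11, 15, 19, 23 days — an arithmetic progression with common difference 4.
Next gap: 27 days. October 4, 2030 + 27 days = October 31, 2030.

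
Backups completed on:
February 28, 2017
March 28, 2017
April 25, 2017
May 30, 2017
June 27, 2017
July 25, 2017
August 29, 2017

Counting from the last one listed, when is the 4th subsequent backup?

These are Tuesdays with 28, 28, 35, 28, 28, 35-day gaps.
Each is the final Tuesday of its month — May 30, 2017 is past the 28th, so '4th Tuesday' doesn't fit.
Last Tuesday of September 2017: September 26, 2017.
Last Tuesday of October 2017: October 31, 2017.
Last Tuesday of November 2017: November 28, 2017.
Last Tuesday of December 2017: December 26, 2017.

December 26, 2017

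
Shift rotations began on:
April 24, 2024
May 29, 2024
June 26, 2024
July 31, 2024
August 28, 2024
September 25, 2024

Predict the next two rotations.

Every date is a Wednesday; gaps 35, 28, 35, 28, 28 days.
Each is the last Wednesday of its month (at least one falls on the 29th or later, ruling out '4th Wednesday').
October 2024 ends with Wednesday October 30, 2024.
Last Wednesday of November 2024: November 27, 2024.

October 30, 2024; November 27, 2024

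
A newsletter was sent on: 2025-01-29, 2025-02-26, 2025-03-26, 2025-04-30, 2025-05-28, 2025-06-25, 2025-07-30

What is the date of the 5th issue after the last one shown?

All Wednesdays; the gaps (28, 28, 35, 28, 28, 35) vary with month length.
This is the last Wednesday of each month.
August 2025 ends with Wednesday 2025-08-27.
Last Wednesday of September 2025: 2025-09-24.
Last Wednesday of October 2025: 2025-10-29.
Last Wednesday of November 2025: 2025-11-26.
Last Wednesday of December 2025: 2025-12-31.

2025-12-31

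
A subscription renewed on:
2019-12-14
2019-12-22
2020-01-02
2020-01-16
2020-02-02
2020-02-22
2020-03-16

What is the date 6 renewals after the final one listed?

Intervals are 8, 11, 14, 17, 20, 23 days — an arithmetic progression with common difference 3.
Next gap: 26 days. 2020-03-16 + 26 days = 2020-04-11.
Next gap: 29 days. 2020-04-11 + 29 days = 2020-05-10.
Next gap: 32 days. 2020-05-10 + 32 days = 2020-06-11.
Next gap: 35 days. 2020-06-11 + 35 days = 2020-07-16.
Next gap: 38 days. 2020-07-16 + 38 days = 2020-08-23.
Next gap: 41 days. 2020-08-23 + 41 days = 2020-10-03.

2020-10-03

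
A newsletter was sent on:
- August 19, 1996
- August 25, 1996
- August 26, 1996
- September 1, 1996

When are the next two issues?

Gaps: 6, 1, 6 days — not constant, but cyclic with period 2.
The events fall on every Monday and Sunday.
The following Monday is September 2, 1996.
Next Sunday: September 8, 1996.

September 2, 1996; September 8, 1996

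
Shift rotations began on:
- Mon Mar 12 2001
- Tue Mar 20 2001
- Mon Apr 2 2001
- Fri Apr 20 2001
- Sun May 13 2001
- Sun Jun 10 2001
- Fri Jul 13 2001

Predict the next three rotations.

Mon Aug 20 2001, Tue Oct 2 2001, Mon Nov 19 2001

Gaps: 8, 13, 18, 23, 28, 33 days — each gap is 5 larger than the previous one.
Next gap: 38 days. Fri Jul 13 2001 + 38 days = Mon Aug 20 2001.
Next gap: 43 days. Mon Aug 20 2001 + 43 days = Tue Oct 2 2001.
Next gap: 48 days. Tue Oct 2 2001 + 48 days = Mon Nov 19 2001.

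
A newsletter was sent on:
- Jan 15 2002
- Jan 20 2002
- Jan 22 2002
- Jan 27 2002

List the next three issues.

Jan 29 2002, Feb 3 2002, Feb 5 2002

The gap pattern 5, 2, 5 repeats every 2 events.
These are the Tuesdays and Sundays of each week.
The following Tuesday is Jan 29 2002.
Next Sunday: Feb 3 2002.
Next Tuesday: Feb 5 2002.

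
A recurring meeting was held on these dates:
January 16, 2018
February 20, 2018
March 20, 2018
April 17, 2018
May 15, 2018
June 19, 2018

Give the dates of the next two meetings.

July 17, 2018; August 21, 2018

Gaps: 35, 28, 28, 28, 35 days — a mix of 28 and 35. Every date is a Tuesday.
Each is the 3rd Tuesday of its month.
July 2018 — 3rd Tuesday is July 17, 2018.
August 2018 — 3rd Tuesday is August 21, 2018.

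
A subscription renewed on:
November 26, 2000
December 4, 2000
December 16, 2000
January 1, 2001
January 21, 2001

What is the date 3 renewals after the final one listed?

April 15, 2001

Gaps: 8, 12, 16, 20 days — each gap is 4 larger than the previous one.
Next gap: 24 days. January 21, 2001 + 24 days = February 14, 2001.
Next gap: 28 days. February 14, 2001 + 28 days = March 14, 2001.
Next gap: 32 days. March 14, 2001 + 32 days = April 15, 2001.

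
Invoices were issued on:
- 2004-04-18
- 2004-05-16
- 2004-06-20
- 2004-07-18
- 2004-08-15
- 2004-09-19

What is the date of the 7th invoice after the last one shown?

2005-04-17

All dates are Sundays, 28, 35, 28, 28, 35 days apart.
Specifically, the 3rd Sunday of each month.
3rd Sunday of October 2004: 2004-10-17.
November 2004 — 3rd Sunday is 2004-11-21.
3rd Sunday of December 2004: 2004-12-19.
3rd Sunday of January 2005: 2005-01-16.
February 2005 — 3rd Sunday is 2005-02-20.
March 2005 — 3rd Sunday is 2005-03-20.
April 2005 — 3rd Sunday is 2005-04-17.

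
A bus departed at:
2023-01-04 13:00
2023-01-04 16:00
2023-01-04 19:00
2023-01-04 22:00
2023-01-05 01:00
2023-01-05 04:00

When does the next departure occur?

2023-01-05 07:00

Spacing: 3, 3, 3, 3, 3 h — constant 3 h.
2023-01-05 04:00 + 3 h = 2023-01-05 07:00.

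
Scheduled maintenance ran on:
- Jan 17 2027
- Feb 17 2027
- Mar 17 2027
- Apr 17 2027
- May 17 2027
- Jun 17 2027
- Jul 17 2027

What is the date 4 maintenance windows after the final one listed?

Nov 17 2027

The day-of-month is always 17 (31, 28, 31, 30, 31, 30 days between events).
So this recurs on the 17th of each month.
Next: August 2027 → Aug 17 2027.
Next: September 2027 → Sep 17 2027.
Next: October 2027 → Oct 17 2027.
November 2027: Nov 17 2027.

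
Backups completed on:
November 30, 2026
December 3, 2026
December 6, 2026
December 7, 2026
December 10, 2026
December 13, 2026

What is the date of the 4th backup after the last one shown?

December 21, 2026

Every event lands on a Monday or Thursday or Sunday (gaps cycle 3, 3, 1, 3, 3).
So the schedule is: every Monday, Thursday and Sunday.
The following Monday is December 14, 2026.
Next Thursday: December 17, 2026.
Next Sunday: December 20, 2026.
Next Monday: December 21, 2026.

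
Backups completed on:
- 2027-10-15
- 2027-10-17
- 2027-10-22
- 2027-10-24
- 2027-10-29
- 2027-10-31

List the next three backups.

2027-11-05, 2027-11-07, 2027-11-12

The gap pattern 2, 5, 2, 5, 2 repeats every 2 events.
These are the Fridays and Sundays of each week.
The following Friday is 2027-11-05.
Next Sunday: 2027-11-07.
The following Friday is 2027-11-12.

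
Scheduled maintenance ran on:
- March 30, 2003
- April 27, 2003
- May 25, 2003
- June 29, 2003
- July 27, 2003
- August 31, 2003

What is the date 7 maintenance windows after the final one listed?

All Sundays; the gaps (28, 28, 35, 28, 35) vary with month length.
This is the last Sunday of each month.
September 2003 ends with Sunday September 28, 2003.
October 2003 ends with Sunday October 26, 2003.
Last Sunday of November 2003: November 30, 2003.
Last Sunday of December 2003: December 28, 2003.
Last Sunday of January 2004: January 25, 2004.
February 2004 ends with Sunday February 29, 2004.
March 2004 ends with Sunday March 28, 2004.

March 28, 2004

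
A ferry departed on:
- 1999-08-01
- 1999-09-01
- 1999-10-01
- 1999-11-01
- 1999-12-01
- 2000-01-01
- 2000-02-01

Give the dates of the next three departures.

2000-03-01, 2000-04-01, 2000-05-01

The day-of-month is always 1 (31, 30, 31, 30, 31, 31 days between events).
So this recurs on the 1st of each month.
Next: March 2000 → 2000-03-01.
Next: April 2000 → 2000-04-01.
May 2000: 2000-05-01.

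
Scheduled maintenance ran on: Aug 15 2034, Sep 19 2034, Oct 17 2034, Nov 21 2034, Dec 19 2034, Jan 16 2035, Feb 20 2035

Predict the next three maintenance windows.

Gaps: 35, 28, 35, 28, 28, 35 days — a mix of 28 and 35. Every date is a Tuesday.
Each is the 3rd Tuesday of its month.
3rd Tuesday of March 2035: Mar 20 2035.
April 2035 — 3rd Tuesday is Apr 17 2035.
3rd Tuesday of May 2035: May 15 2035.

Mar 20 2035, Apr 17 2035, May 15 2035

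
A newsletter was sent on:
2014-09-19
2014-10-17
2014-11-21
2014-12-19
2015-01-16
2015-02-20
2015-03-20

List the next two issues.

2015-04-17, 2015-05-15

Gaps: 28, 35, 28, 28, 35, 28 days — a mix of 28 and 35. Every date is a Friday.
Each is the 3rd Friday of its month.
3rd Friday of April 2015: 2015-04-17.
3rd Friday of May 2015: 2015-05-15.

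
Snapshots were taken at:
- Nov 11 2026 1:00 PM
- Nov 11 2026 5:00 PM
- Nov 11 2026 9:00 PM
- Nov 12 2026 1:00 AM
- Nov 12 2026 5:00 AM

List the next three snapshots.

Nov 12 2026 9:00 AM, Nov 12 2026 1:00 PM, Nov 12 2026 5:00 PM

Gaps: 4, 4, 4, 4 hours — each event is 4 hours after the previous one.
Nov 12 2026 5:00 AM + 4 h = Nov 12 2026 9:00 AM.
Nov 12 2026 9:00 AM + 4 h = Nov 12 2026 1:00 PM.
Nov 12 2026 1:00 PM + 4 h = Nov 12 2026 5:00 PM.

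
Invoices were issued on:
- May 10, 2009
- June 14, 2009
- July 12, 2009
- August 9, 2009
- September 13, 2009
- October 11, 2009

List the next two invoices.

Gaps: 35, 28, 28, 35, 28 days — a mix of 28 and 35. Every date is a Sunday.
Each is the 2nd Sunday of its month.
November 2009 — 2nd Sunday is November 8, 2009.
2nd Sunday of December 2009: December 13, 2009.

November 8, 2009; December 13, 2009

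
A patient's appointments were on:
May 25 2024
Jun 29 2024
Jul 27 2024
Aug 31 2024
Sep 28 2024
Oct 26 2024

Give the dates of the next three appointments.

Nov 30 2024, Dec 28 2024, Jan 25 2025

All Saturdays; the gaps (35, 28, 35, 28, 28) vary with month length.
This is the last Saturday of each month.
Last Saturday of November 2024: Nov 30 2024.
December 2024 ends with Saturday Dec 28 2024.
January 2025 ends with Saturday Jan 25 2025.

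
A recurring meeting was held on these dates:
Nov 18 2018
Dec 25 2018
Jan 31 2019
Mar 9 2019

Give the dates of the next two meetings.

Apr 15 2019, May 22 2019

Every event comes 37 days after the last (37, 37, 37).
Mar 9 2019 + 37 days = Apr 15 2019.
Apr 15 2019 + 37 days = May 22 2019.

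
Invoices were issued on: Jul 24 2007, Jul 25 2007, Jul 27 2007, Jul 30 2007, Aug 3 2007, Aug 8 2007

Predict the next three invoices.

Aug 14 2007, Aug 21 2007, Aug 29 2007

Gaps: 1, 2, 3, 4, 5 days — each gap is 1 larger than the previous one.
Next gap: 6 days. Aug 8 2007 + 6 days = Aug 14 2007.
Next gap: 7 days. Aug 14 2007 + 7 days = Aug 21 2007.
Next gap: 8 days. Aug 21 2007 + 8 days = Aug 29 2007.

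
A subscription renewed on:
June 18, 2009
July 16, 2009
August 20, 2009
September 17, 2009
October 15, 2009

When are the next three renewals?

November 19, 2009; December 17, 2009; January 21, 2010

Gaps: 28, 35, 28, 28 days — a mix of 28 and 35. Every date is a Thursday.
Each is the 3rd Thursday of its month.
3rd Thursday of November 2009: November 19, 2009.
3rd Thursday of December 2009: December 17, 2009.
3rd Thursday of January 2010: January 21, 2010.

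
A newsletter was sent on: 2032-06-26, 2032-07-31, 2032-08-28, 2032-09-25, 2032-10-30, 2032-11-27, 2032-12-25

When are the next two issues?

All Saturdays; the gaps (35, 28, 28, 35, 28, 28) vary with month length.
This is the last Saturday of each month.
January 2033 ends with Saturday 2033-01-29.
February 2033 ends with Saturday 2033-02-26.

2033-01-29, 2033-02-26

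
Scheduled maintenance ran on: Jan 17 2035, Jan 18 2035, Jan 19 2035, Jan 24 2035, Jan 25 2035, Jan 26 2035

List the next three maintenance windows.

Jan 31 2035, Feb 1 2035, Feb 2 2035

Gaps: 1, 1, 5, 1, 1 days — not constant, but cyclic with period 3.
The events fall on every Wednesday, Thursday and Friday.
Next Wednesday: Jan 31 2035.
Next Thursday: Feb 1 2035.
Next Friday: Feb 2 2035.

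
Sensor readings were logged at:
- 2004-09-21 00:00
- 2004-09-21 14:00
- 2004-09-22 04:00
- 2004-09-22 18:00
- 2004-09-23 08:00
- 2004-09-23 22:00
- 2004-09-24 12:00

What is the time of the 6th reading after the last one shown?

The interval is a steady 14 hours (14, 14, 14, 14, 14, 14).
2004-09-24 12:00 + 14 h = 2004-09-25 02:00.
2004-09-25 02:00 + 14 h = 2004-09-25 16:00.
2004-09-25 16:00 + 14 h = 2004-09-26 06:00.
2004-09-26 06:00 + 14 h = 2004-09-26 20:00.
2004-09-26 20:00 + 14 h = 2004-09-27 10:00.
2004-09-27 10:00 + 14 h = 2004-09-28 00:00.

2004-09-28 00:00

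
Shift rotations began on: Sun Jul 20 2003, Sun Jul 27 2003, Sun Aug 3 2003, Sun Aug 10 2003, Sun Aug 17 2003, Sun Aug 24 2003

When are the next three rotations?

Sun Aug 31 2003, Sun Sep 7 2003, Sun Sep 14 2003

The spacing is 7, 7, 7, 7, 7 days — always 7 days.
Sun Aug 24 2003 + 7 days = Sun Aug 31 2003.
Sun Aug 31 2003 + 7 days = Sun Sep 7 2003.
Sun Sep 7 2003 + 7 days = Sun Sep 14 2003.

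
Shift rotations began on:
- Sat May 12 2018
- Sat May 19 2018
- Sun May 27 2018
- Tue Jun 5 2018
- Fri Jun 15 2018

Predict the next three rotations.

Tue Jun 26 2018, Sun Jul 8 2018, Sat Jul 21 2018

The spacing grows by 1 each time: 7, 8, 9, 10 days.
Next gap: 11 days. Fri Jun 15 2018 + 11 days = Tue Jun 26 2018.
Next gap: 12 days. Tue Jun 26 2018 + 12 days = Sun Jul 8 2018.
Next gap: 13 days. Sun Jul 8 2018 + 13 days = Sat Jul 21 2018.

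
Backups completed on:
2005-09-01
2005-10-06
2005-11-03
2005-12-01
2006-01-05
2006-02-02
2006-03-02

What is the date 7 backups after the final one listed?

These are Thursdays at 28- or 35-day spacing (35, 28, 28, 35, 28, 28).
The pattern: 1st Thursday of the month.
April 2006 — 1st Thursday is 2006-04-06.
1st Thursday of May 2006: 2006-05-04.
1st Thursday of June 2006: 2006-06-01.
July 2006 — 1st Thursday is 2006-07-06.
1st Thursday of August 2006: 2006-08-03.
1st Thursday of September 2006: 2006-09-07.
October 2006 — 1st Thursday is 2006-10-05.

2006-10-05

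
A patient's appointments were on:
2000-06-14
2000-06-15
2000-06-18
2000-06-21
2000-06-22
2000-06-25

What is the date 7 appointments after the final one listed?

Every event lands on a Wednesday or Thursday or Sunday (gaps cycle 1, 3, 3, 1, 3).
So the schedule is: every Wednesday, Thursday and Sunday.
The following Wednesday is 2000-06-28.
Next Thursday: 2000-06-29.
Next Sunday: 2000-07-02.
The following Wednesday is 2000-07-05.
The following Thursday is 2000-07-06.
The following Sunday is 2000-07-09.
Next Wednesday: 2000-07-12.

2000-07-12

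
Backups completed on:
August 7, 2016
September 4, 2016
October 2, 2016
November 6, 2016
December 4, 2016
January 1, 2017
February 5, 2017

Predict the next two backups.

Gaps: 28, 28, 35, 28, 28, 35 days — a mix of 28 and 35. Every date is a Sunday.
Each is the 1st Sunday of its month.
March 2017 — 1st Sunday is March 5, 2017.
1st Sunday of April 2017: April 2, 2017.

March 5, 2017; April 2, 2017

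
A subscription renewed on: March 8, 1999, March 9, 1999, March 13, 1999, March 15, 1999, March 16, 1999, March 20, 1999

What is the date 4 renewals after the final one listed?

March 29, 1999

Gaps: 1, 4, 2, 1, 4 days — not constant, but cyclic with period 3.
The events fall on every Monday, Tuesday and Saturday.
Next Monday: March 22, 1999.
The following Tuesday is March 23, 1999.
Next Saturday: March 27, 1999.
Next Monday: March 29, 1999.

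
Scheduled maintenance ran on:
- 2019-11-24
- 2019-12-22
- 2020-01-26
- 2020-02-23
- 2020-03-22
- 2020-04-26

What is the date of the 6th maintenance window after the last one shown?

Gaps: 28, 35, 28, 28, 35 days — a mix of 28 and 35. Every date is a Sunday.
Each is the 4th Sunday of its month.
4th Sunday of May 2020: 2020-05-24.
June 2020 — 4th Sunday is 2020-06-28.
4th Sunday of July 2020: 2020-07-26.
4th Sunday of August 2020: 2020-08-23.
4th Sunday of September 2020: 2020-09-27.
4th Sunday of October 2020: 2020-10-25.

2020-10-25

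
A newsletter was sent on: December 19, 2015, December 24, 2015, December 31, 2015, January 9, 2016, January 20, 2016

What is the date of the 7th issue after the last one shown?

Gaps: 5, 7, 9, 11 days — each gap is 2 larger than the previous one.
Next gap: 13 days. January 20, 2016 + 13 days = February 2, 2016.
Next gap: 15 days. February 2, 2016 + 15 days = February 17, 2016.
Next gap: 17 days. February 17, 2016 + 17 days = March 5, 2016.
Next gap: 19 days. March 5, 2016 + 19 days = March 24, 2016.
Next gap: 21 days. March 24, 2016 + 21 days = April 14, 2016.
Next gap: 23 days. April 14, 2016 + 23 days = May 7, 2016.
Next gap: 25 days. May 7, 2016 + 25 days = June 1, 2016.

June 1, 2016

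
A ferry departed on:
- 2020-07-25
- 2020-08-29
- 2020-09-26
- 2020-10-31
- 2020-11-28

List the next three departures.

2020-12-26, 2021-01-30, 2021-02-27

These are Saturdays with 35, 28, 35, 28-day gaps.
Each is the final Saturday of its month — 2020-08-29 is past the 28th, so '4th Saturday' doesn't fit.
Last Saturday of December 2020: 2020-12-26.
Last Saturday of January 2021: 2021-01-30.
Last Saturday of February 2021: 2021-02-27.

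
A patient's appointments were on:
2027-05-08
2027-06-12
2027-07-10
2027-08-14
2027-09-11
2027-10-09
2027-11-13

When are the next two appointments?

All dates are Saturdays, 35, 28, 35, 28, 28, 35 days apart.
Specifically, the 2nd Saturday of each month.
2nd Saturday of December 2027: 2027-12-11.
January 2028 — 2nd Saturday is 2028-01-08.

2027-12-11, 2028-01-08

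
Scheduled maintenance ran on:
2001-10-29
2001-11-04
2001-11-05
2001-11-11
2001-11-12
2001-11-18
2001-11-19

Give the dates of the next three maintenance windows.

2001-11-25, 2001-11-26, 2001-12-02

Every event lands on a Monday or Sunday (gaps cycle 6, 1, 6, 1, 6, 1).
So the schedule is: every Monday and Sunday.
The following Sunday is 2001-11-25.
Next Monday: 2001-11-26.
Next Sunday: 2001-12-02.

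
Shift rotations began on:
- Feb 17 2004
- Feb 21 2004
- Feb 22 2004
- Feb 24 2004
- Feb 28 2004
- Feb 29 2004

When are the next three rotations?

Mar 2 2004, Mar 6 2004, Mar 7 2004

Every event lands on a Tuesday or Saturday or Sunday (gaps cycle 4, 1, 2, 4, 1).
So the schedule is: every Tuesday, Saturday and Sunday.
Next Tuesday: Mar 2 2004.
The following Saturday is Mar 6 2004.
Next Sunday: Mar 7 2004.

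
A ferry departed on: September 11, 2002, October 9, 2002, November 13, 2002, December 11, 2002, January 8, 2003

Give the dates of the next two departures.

All dates are Wednesdays, 28, 35, 28, 28 days apart.
Specifically, the 2nd Wednesday of each month.
February 2003 — 2nd Wednesday is February 12, 2003.
2nd Wednesday of March 2003: March 12, 2003.

February 12, 2003; March 12, 2003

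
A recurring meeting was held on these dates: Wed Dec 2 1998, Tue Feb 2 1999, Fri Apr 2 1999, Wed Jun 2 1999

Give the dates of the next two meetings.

Each date is the 2nd; the gaps (62, 59, 61) track the month lengths.
The rule is the 2nd of every 2 months.
Next: August 1999 → Mon Aug 2 1999.
Next: October 1999 → Sat Oct 2 1999.

Mon Aug 2 1999, Sat Oct 2 1999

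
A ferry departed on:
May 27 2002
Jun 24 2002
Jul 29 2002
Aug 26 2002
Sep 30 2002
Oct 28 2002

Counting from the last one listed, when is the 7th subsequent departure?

May 26 2003

These are Mondays with 28, 35, 28, 35, 28-day gaps.
Each is the final Monday of its month — Jul 29 2002 is past the 28th, so '4th Monday' doesn't fit.
Last Monday of November 2002: Nov 25 2002.
Last Monday of December 2002: Dec 30 2002.
January 2003 ends with Monday Jan 27 2003.
February 2003 ends with Monday Feb 24 2003.
March 2003 ends with Monday Mar 31 2003.
Last Monday of April 2003: Apr 28 2003.
Last Monday of May 2003: May 26 2003.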